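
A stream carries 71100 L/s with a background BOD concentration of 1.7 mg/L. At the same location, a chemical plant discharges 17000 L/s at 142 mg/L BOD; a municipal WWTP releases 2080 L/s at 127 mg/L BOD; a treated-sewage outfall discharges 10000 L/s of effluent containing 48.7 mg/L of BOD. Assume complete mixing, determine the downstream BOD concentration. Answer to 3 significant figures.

Flow-weighted average: C = (71100·1.700 + 17000·142.0 + 2080·127.0 + 10000·48.70) / 100200 = 3286000/100200 = 32.80 mg/L.

32.8 mg/L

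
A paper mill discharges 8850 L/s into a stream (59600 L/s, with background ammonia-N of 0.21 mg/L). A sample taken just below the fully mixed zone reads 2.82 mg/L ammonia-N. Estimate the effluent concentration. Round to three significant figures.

Mass balance: 59600·0.2100 + 8850·Cₑ = 68450·2.820
→ Cₑ = (68450·2.820 − 59600·0.2100) / 8850 = 20.40 mg/L.

20.4 mg/L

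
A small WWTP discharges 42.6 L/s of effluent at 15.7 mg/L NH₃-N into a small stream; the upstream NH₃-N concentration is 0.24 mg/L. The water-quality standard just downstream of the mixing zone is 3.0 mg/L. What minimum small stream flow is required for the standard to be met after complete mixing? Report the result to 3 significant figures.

196 L/s

Set C_mix = 3.0: (Q·0.2400 + 42.60·15.70) / (Q + 42.60) = 3.0
→ Q = 42.60·(15.70 − 3.0)/(3.0 − 0.2400) = 196.0 L/s.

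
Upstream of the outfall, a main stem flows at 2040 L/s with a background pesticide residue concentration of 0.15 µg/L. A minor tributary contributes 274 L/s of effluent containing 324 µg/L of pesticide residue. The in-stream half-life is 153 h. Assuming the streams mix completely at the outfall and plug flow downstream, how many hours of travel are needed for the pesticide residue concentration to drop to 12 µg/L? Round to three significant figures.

Mixed concentration C = ΣQC/ΣQ = (2040·0.1500 + 274.0·324.0) / 2314 = 89080/2314 = 38.50 µg/L.
Half-life 153 h → k = ln 2 / 153 = 0.004530 h⁻¹ = 0.1087 d⁻¹.
38.50·exp(−k·t) = 12 → t = ln(38.50/12)/k = 926300 s = 257.3 h.

257 h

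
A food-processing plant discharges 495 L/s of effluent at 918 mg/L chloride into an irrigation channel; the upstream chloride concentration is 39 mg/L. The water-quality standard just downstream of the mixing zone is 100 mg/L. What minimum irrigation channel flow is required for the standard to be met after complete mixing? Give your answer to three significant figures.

Set C_mix = 100: (Q·39.00 + 495.0·918.0) / (Q + 495.0) = 100
→ Q = 495.0·(918.0 − 100)/(100 − 39.00) = 6638 L/s.

6640 L/s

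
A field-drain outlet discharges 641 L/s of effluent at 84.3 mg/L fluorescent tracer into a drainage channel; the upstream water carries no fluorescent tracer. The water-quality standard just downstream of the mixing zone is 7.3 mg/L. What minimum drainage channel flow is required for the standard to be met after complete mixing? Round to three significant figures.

6760 L/s

Set C_mix = 7.3: (Q·0 + 641.0·84.30) / (Q + 641.0) = 7.3
→ Q = 641.0·(84.30 − 7.3)/(7.3 − 0) = 6761 L/s.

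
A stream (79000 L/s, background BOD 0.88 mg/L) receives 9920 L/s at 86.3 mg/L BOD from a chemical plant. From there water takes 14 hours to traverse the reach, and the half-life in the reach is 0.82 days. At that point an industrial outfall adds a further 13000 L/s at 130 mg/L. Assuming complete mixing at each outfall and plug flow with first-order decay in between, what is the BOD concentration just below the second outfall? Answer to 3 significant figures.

22.1 mg/L

Conservation of mass: C = (79000·0.8800 + 9920·86.30) / 88920 = 925600/88920 = 10.41 mg/L; combined flow 88920 L/s.
Half-life 0.82 d → k = ln 2 / 0.82 = 0.8453 d⁻¹.
After decay, C = 10.41 × e^(−kt) = 10.41 × 0.6107 = 6.357 mg/L.
Second outfall: C = (88920·6.357 + 13000·130.0)/101900 = 22.13 mg/L.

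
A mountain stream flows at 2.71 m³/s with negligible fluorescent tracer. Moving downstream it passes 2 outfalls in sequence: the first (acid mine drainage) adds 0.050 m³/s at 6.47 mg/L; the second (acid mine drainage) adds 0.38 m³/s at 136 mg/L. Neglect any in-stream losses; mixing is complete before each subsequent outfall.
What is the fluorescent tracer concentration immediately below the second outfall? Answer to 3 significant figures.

16.6 mg/L

Outfall 1: combined Q = 2.760 m³/s; C = (2.710·0 + 0.05000·6.470)/2.760 = 0.1172 mg/L.
Outfall 2: combined Q = 3.140 m³/s; C = (2.760·0.1172 + 0.3800·136.0)/3.140 = 16.56 mg/L.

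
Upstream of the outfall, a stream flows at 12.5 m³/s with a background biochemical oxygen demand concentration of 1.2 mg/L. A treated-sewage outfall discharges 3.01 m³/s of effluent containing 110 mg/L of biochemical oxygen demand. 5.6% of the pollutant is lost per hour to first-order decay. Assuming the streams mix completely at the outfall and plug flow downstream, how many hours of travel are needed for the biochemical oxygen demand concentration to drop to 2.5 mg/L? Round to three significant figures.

38.0 h

Mass balance: C = (12.50·1.200 + 3.010·110.0) / 15.51 = 346.1/15.51 = 22.31 mg/L.
5.6%/h lost → k = −ln(1 − 0.056) = 0.05763 h⁻¹.
22.31·exp(−k·t) = 2.5 → t = ln(22.31/2.5)/k = 136700 s = 37.98 h.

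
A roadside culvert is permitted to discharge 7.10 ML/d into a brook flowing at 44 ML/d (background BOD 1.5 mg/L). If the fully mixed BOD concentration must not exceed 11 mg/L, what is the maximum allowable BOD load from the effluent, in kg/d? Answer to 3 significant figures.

Mass balance at the limit: 44.00·1.500 + 7.100·Cₑ = 51.10·11 → Cₑ = 69.87 mg/L.
7.100 ML/d = 0.08218 m³/s. Load = 0.08218 m³/s × 69.87 g/m³ × 86 400 s/d = 496.1 kg/d.

496 kg/d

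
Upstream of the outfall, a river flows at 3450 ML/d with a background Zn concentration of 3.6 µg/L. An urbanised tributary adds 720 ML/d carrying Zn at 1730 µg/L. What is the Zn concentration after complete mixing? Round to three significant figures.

302 µg/L

Mixed concentration C = ΣQC/ΣQ = (3450·3.600 + 720.0·1730) / 4170 = 1258000/4170 = 301.7 µg/L.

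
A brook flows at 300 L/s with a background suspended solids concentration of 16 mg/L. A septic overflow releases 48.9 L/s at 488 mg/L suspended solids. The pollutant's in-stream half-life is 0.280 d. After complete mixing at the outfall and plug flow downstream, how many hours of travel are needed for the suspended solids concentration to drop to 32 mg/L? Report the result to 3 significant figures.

9.14 h

Conservation of mass: C = (300.0·16.00 + 48.90·488.0) / 348.9 = 28660/348.9 = 82.15 mg/L.
Half-life 0.280 d → k = ln 2 / 0.280 = 2.476 d⁻¹.
82.15·exp(−k·t) = 32 → t = ln(82.15/32)/k = 32910 s = 9.141 h.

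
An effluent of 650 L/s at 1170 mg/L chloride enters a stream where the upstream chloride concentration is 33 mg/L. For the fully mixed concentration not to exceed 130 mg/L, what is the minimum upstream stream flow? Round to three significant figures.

6970 L/s

Set C_mix = 130: (Q·33.00 + 650.0·1170) / (Q + 650.0) = 130
→ Q = 650.0·(1170 − 130)/(130 − 33.00) = 6969 L/s.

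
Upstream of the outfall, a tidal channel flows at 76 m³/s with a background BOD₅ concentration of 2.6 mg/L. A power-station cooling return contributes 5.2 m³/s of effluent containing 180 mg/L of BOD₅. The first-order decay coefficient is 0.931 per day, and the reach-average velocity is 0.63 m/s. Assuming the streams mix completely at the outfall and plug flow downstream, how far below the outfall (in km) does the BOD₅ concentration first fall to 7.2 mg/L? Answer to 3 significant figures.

38.7 km

Mass balance: C = (76.00·2.600 + 5.200·180.0) / 81.20 = 1134/81.20 = 13.96 mg/L.
Set 13.96·exp(−k·t) = 7.2 → t = ln(13.96/7.2)/k = 61450 s = 17.07 h.
Distance = v·t = 0.63·61450 = 38710 m = 38.71 km.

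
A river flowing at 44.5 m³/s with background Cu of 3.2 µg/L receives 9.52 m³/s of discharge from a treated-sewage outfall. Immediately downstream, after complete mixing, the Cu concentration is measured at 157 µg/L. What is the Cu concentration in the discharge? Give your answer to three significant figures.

Mass balance: 44.50·3.200 + 9.520·Cₑ = 54.02·157.0
→ Cₑ = (54.02·157.0 − 44.50·3.200) / 9.520 = 875.9 µg/L.

876 µg/L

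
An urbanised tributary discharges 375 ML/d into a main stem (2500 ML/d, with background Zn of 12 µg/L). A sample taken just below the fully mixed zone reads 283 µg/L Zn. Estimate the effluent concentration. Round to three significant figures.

Mass balance: 2500·12.00 + 375.0·Cₑ = 2875·283.0
→ Cₑ = (2875·283.0 − 2500·12.00) / 375.0 = 2090 µg/L.

2090 µg/L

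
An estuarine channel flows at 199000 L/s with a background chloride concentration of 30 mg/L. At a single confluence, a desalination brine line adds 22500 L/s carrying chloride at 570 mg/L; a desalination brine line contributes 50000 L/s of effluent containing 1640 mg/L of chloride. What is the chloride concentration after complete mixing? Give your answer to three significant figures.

371 mg/L

After mixing, C = (199000·30.00 + 22500·570.0 + 50000·1640) / 271500 = 100800000/271500 = 371.3 mg/L.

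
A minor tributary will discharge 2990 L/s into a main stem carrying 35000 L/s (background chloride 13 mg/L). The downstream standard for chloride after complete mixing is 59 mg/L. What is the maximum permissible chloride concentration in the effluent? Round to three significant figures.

597 mg/L

At the limit, (Qr·Cr + Qe·Cₑ)/(Qr + Qe) = 59:
Cₑ = (37990·59 − 35000·13.00) / 2990 = 597.5 mg/L.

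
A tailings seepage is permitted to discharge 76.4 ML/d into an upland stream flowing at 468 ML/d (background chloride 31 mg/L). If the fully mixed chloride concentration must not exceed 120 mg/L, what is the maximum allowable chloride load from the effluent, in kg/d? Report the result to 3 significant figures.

Mass balance at the limit: 468.0·31.00 + 76.40·Cₑ = 544.4·120 → Cₑ = 665.2 mg/L.
76.40 ML/d = 0.8843 m³/s. Load = 0.8843 m³/s × 665.2 g/m³ × 86 400 s/d = 50820 kg/d.

50800 kg/d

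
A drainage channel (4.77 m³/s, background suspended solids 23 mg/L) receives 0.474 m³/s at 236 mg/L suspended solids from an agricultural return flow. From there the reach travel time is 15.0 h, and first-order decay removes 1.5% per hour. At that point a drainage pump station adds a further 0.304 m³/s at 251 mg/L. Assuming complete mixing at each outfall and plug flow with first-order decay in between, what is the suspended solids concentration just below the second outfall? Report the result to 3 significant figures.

After mixing, C = (4.770·23.00 + 0.4740·236.0) / 5.244 = 221.6/5.244 = 42.25 mg/L; combined flow 5.244 m³/s.
1.5%/h lost → k = −ln(1 − 0.015) = 0.01511 h⁻¹.
Decay over the reach: 42.25·exp(−kt) = 42.25·0.7972 = 33.68 mg/L.
At the second outfall, C = (5.244·33.68 + 0.3040·251.0) / (5.244 + 0.3040) = 45.59 mg/L.

45.6 mg/L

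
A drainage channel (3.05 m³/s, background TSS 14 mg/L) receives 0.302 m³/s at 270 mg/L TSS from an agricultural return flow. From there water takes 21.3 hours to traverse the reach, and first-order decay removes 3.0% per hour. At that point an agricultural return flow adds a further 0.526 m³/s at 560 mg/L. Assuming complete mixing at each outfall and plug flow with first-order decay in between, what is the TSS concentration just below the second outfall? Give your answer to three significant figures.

92.7 mg/L

Flow-weighted average: C = (3.050·14.00 + 0.3020·270.0) / 3.352 = 124.2/3.352 = 37.06 mg/L; combined flow 3.352 m³/s.
3.0%/h lost → k = −ln(1 − 0.03) = 0.03046 h⁻¹.
After decay, C = 37.06 × e^(−kt) = 37.06 × 0.5227 = 19.37 mg/L.
Second outfall: C = (3.352·19.37 + 0.5260·560.0)/3.878 = 92.70 mg/L.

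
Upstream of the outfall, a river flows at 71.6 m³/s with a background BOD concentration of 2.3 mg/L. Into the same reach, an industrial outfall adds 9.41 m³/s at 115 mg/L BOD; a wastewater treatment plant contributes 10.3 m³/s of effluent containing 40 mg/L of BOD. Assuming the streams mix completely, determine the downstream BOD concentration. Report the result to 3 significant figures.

18.2 mg/L

Mixed concentration C = ΣQC/ΣQ = (71.60·2.300 + 9.410·115.0 + 10.30·40.00) / 91.31 = 1659/91.31 = 18.17 mg/L.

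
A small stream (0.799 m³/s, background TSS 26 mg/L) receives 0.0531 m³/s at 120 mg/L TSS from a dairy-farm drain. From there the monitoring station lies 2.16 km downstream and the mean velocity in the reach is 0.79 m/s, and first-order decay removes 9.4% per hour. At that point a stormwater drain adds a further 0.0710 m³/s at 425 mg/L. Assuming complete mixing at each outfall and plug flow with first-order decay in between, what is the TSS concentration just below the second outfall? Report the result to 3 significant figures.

Mass balance: C = (0.7990·26.00 + 0.05310·120.0) / 0.8521 = 27.15/0.8521 = 31.86 mg/L; combined flow 0.8521 m³/s.
Travel time t = 2.16·1000 / 0.79 = 2734 s = 0.7595 h.
9.4%/h lost → k = −ln(1 − 0.094) = 0.09872 h⁻¹.
Decay over the reach: 31.86·exp(−kt) = 31.86·0.9278 = 29.56 mg/L.
At the second outfall, C = (0.8521·29.56 + 0.07100·425.0) / (0.8521 + 0.07100) = 59.97 mg/L.

60.0 mg/L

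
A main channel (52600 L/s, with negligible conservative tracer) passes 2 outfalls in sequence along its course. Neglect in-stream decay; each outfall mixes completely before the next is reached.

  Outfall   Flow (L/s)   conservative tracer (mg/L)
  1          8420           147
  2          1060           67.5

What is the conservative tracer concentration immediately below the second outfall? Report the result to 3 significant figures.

21.1 mg/L

Below outfall 1: Q → 61020 L/s, C = (52600·0 + 8420·147.0)/61020 = 20.28 mg/L.
Below outfall 2: Q → 62080 L/s, C = (61020·20.28 + 1060·67.50)/62080 = 21.09 mg/L.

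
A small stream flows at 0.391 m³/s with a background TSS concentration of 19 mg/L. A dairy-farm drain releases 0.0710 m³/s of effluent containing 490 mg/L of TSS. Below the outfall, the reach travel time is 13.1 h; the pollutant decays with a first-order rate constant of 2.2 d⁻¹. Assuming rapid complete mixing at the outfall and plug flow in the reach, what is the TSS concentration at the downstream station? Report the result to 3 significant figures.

After mixing, C = (0.3910·19.00 + 0.07100·490.0) / 0.4620 = 42.22/0.4620 = 91.38 mg/L.
Decay over the reach: 91.38·exp(−kt) = 91.38·0.3009 = 27.50 mg/L.

27.5 mg/L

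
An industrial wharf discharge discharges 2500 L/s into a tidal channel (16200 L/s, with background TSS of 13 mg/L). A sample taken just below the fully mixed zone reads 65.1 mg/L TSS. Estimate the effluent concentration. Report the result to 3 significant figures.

Mass balance: 16200·13.00 + 2500·Cₑ = 18700·65.10
→ Cₑ = (18700·65.10 − 16200·13.00) / 2500 = 402.7 mg/L.

403 mg/L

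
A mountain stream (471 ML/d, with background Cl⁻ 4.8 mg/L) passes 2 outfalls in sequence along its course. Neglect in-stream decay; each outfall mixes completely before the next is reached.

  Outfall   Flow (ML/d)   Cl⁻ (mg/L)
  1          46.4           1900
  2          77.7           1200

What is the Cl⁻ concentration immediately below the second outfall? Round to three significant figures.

After outfall 1: Q = 471.0 + 46.40 = 517.4 ML/d; C = (471.0·4.800 + 46.40·1900)/517.4 = 174.8 mg/L.
After outfall 2: Q = 517.4 + 77.70 = 595.1 ML/d; C = (517.4·174.8 + 77.70·1200)/595.1 = 308.6 mg/L.

309 mg/L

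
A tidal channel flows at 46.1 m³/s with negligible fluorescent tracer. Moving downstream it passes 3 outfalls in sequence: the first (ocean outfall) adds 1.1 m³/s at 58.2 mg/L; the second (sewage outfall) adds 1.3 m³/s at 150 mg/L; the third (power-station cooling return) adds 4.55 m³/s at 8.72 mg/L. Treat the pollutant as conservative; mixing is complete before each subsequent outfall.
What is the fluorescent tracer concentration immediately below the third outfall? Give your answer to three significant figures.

5.63 mg/L

Below outfall 1: Q → 47.20 m³/s, C = (46.10·0 + 1.100·58.20)/47.20 = 1.356 mg/L.
Below outfall 2: Q → 48.50 m³/s, C = (47.20·1.356 + 1.300·150.0)/48.50 = 5.341 mg/L.
Below outfall 3: Q → 53.05 m³/s, C = (48.50·5.341 + 4.550·8.720)/53.05 = 5.630 mg/L.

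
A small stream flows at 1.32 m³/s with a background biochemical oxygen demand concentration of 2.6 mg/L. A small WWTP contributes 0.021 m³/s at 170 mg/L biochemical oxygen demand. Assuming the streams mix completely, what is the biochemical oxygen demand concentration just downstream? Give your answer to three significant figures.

5.22 mg/L

Conservation of mass: C = (1.320·2.600 + 0.02100·170.0) / 1.341 = 7.002/1.341 = 5.221 mg/L.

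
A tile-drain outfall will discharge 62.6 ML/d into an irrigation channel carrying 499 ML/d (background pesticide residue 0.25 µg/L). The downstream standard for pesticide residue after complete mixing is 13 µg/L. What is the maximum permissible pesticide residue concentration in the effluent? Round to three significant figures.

At the limit, (Qr·Cr + Qe·Cₑ)/(Qr + Qe) = 13:
Cₑ = (561.6·13 − 499.0·0.2500) / 62.60 = 114.6 µg/L.

115 µg/L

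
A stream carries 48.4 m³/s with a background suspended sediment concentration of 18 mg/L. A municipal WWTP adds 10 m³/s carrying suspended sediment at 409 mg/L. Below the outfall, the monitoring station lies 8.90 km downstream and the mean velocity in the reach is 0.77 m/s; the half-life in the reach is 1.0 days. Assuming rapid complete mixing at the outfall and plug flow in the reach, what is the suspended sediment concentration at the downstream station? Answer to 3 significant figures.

Flow-weighted average: C = (48.40·18.00 + 10.00·409.0) / 58.40 = 4961/58.40 = 84.95 mg/L.
Travel time t = 8.90·1000 / 0.77 = 11560 s = 3.211 h.
Half-life 1.0 d → k = ln 2 / 1.0 = 0.6931 d⁻¹.
Decay over the reach: 84.95·exp(−kt) = 84.95·0.9114 = 77.43 mg/L.

77.4 mg/L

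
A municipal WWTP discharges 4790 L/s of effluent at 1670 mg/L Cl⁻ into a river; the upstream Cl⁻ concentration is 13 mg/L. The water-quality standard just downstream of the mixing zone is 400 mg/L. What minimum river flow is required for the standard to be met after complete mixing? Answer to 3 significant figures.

Set C_mix = 400: (Q·13.00 + 4790·1670) / (Q + 4790) = 400
→ Q = 4790·(1670 − 400)/(400 − 13.00) = 15720 L/s.

15700 L/s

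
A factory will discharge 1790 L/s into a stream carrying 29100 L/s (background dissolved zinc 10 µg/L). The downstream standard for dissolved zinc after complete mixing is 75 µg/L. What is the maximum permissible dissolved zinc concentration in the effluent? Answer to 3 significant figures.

1130 µg/L

At the limit, (Qr·Cr + Qe·Cₑ)/(Qr + Qe) = 75:
Cₑ = (30890·75 − 29100·10.00) / 1790 = 1132 µg/L.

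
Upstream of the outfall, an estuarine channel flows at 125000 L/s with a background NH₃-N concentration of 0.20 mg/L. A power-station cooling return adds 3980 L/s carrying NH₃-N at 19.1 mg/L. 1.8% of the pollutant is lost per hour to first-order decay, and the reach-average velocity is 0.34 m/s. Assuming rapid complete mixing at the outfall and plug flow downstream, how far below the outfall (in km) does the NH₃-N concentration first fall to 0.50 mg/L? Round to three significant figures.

Mass balance: C = (125000·0.2000 + 3980·19.10) / 129000 = 101000/129000 = 0.7832 mg/L.
1.8%/h lost → k = −ln(1 − 0.018) = 0.01816 h⁻¹.
Set 0.7832·exp(−k·t) = 0.50 → t = ln(0.7832/0.50)/k = 88950 s = 24.71 h.
Distance = v·t = 0.34·88950 = 30240 m = 30.24 km.

30.2 km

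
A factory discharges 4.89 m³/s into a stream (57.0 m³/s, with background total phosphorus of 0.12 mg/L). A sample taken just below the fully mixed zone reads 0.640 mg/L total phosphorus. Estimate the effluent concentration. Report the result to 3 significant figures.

6.70 mg/L

Mass balance: 57.00·0.1200 + 4.890·Cₑ = 61.89·0.6400
→ Cₑ = (61.89·0.6400 − 57.00·0.1200) / 4.890 = 6.701 mg/L.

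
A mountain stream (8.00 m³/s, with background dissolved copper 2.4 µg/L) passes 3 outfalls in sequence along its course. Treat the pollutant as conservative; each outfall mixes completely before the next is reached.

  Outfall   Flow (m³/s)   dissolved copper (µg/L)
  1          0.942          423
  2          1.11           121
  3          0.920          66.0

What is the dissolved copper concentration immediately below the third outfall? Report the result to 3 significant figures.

After outfall 1: Q = 8.000 + 0.9420 = 8.942 m³/s; C = (8.000·2.400 + 0.9420·423.0)/8.942 = 46.71 µg/L.
After outfall 2: Q = 8.942 + 1.110 = 10.05 m³/s; C = (8.942·46.71 + 1.110·121.0)/10.05 = 54.91 µg/L.
After outfall 3: Q = 10.05 + 0.9200 = 10.97 m³/s; C = (10.05·54.91 + 0.9200·66.00)/10.97 = 55.84 µg/L.

55.8 µg/L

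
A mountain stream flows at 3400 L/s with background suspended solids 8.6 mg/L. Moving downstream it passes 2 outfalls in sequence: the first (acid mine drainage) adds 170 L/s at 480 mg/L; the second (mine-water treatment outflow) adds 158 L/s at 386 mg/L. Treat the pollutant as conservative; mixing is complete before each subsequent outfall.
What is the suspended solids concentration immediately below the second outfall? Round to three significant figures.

Below outfall 1: Q → 3570 L/s, C = (3400·8.600 + 170.0·480.0)/3570 = 31.05 mg/L.
Below outfall 2: Q → 3728 L/s, C = (3570·31.05 + 158.0·386.0)/3728 = 46.09 mg/L.

46.1 mg/L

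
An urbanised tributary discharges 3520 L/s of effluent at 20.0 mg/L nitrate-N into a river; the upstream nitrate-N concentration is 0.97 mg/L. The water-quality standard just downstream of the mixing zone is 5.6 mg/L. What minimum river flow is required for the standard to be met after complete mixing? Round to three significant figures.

Set C_mix = 5.6: (Q·0.9700 + 3520·20.00) / (Q + 3520) = 5.6
→ Q = 3520·(20.00 − 5.6)/(5.6 − 0.9700) = 10950 L/s.

10900 L/s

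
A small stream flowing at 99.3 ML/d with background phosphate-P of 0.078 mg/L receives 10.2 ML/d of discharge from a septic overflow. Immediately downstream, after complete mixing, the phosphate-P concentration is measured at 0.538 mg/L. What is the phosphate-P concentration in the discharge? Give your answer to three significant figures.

Mass balance: 99.30·0.07800 + 10.20·Cₑ = 109.5·0.5380
→ Cₑ = (109.5·0.5380 − 99.30·0.07800) / 10.20 = 5.016 mg/L.

5.02 mg/L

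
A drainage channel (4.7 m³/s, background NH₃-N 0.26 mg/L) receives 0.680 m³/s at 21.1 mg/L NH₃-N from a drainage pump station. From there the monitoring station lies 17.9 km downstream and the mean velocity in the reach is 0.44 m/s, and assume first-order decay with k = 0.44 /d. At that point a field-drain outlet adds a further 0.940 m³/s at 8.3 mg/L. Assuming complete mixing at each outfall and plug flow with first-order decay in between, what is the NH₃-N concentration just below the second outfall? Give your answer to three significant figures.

Flow-weighted average: C = (4.700·0.2600 + 0.6800·21.10) / 5.380 = 15.57/5.380 = 2.894 mg/L; combined flow 5.380 m³/s.
Travel time t = 17.9·1000 / 0.44 = 40680 s = 11.30 h.
Applying C = C₀e^(−kt): 2.894 × 0.8129 = 2.353 mg/L.
At the second outfall, C = (5.380·2.353 + 0.9400·8.300) / (5.380 + 0.9400) = 3.237 mg/L.

3.24 mg/L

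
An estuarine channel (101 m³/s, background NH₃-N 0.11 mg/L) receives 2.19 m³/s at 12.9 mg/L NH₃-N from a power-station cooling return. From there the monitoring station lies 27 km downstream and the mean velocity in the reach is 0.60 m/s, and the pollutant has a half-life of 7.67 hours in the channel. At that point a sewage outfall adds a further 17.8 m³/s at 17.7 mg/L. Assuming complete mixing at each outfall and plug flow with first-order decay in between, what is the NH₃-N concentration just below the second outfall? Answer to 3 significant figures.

Mass balance: C = (101.0·0.1100 + 2.190·12.90) / 103.2 = 39.36/103.2 = 0.3814 mg/L; combined flow 103.2 m³/s.
Travel time t = 27·1000 / 0.60 = 45000 s = 12.50 h.
Half-life 7.67 h → k = ln 2 / 7.67 = 0.09037 h⁻¹ = 2.169 d⁻¹.
Decay over the reach: 0.3814·exp(−kt) = 0.3814·0.3231 = 0.1233 mg/L.
At the second outfall, C = (103.2·0.1233 + 17.80·17.70) / (103.2 + 17.80) = 2.709 mg/L.

2.71 mg/L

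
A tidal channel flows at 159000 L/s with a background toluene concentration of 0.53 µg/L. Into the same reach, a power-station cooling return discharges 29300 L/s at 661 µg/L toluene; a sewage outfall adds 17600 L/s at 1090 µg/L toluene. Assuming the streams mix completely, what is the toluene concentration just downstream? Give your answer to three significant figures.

Mass balance: C = (159000·0.5300 + 29300·661.0 + 17600·1090) / 205900 = 38640000/205900 = 187.6 µg/L.

188 µg/L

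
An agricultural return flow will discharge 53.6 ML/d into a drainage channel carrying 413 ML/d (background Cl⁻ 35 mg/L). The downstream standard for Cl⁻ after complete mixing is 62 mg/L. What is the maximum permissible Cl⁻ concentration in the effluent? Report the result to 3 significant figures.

270 mg/L

At the limit, (Qr·Cr + Qe·Cₑ)/(Qr + Qe) = 62:
Cₑ = (466.6·62 − 413.0·35.00) / 53.60 = 270.0 mg/L.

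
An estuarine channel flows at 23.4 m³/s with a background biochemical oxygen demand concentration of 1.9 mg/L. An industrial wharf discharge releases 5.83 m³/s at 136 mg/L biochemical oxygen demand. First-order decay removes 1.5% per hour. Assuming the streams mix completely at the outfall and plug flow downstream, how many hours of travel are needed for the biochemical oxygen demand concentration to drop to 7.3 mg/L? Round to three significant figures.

After mixing, C = (23.40·1.900 + 5.830·136.0) / 29.23 = 837.3/29.23 = 28.65 mg/L.
1.5%/h lost → k = −ln(1 − 0.015) = 0.01511 h⁻¹.
28.65·exp(−k·t) = 7.3 → t = ln(28.65/7.3)/k = 325700 s = 90.46 h.

90.5 h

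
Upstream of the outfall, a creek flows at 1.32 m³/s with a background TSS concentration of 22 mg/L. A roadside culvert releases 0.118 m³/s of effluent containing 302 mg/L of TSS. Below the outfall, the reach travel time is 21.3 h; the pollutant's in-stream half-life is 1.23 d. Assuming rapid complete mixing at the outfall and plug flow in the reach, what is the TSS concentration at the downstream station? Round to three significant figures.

27.3 mg/L

Mixed concentration C = ΣQC/ΣQ = (1.320·22.00 + 0.1180·302.0) / 1.438 = 64.68/1.438 = 44.98 mg/L.
Half-life 1.23 d → k = ln 2 / 1.23 = 0.5635 d⁻¹.
First-order decay: C = 44.98·exp(−k·t) = 44.98·0.6064 = 27.28 mg/L.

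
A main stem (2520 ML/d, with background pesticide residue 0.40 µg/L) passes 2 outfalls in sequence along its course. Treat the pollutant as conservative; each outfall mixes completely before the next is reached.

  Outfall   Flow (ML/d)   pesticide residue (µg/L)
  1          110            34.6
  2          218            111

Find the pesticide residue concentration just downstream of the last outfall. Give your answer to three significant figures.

10.2 µg/L

Below outfall 1: Q → 2630 ML/d, C = (2520·0.4000 + 110.0·34.60)/2630 = 1.830 µg/L.
Below outfall 2: Q → 2848 ML/d, C = (2630·1.830 + 218.0·111.0)/2848 = 10.19 µg/L.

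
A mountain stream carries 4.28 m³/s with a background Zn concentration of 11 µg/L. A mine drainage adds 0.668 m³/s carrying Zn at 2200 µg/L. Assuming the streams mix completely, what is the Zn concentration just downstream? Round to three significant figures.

Flow-weighted average: C = (4.280·11.00 + 0.6680·2200) / 4.948 = 1517/4.948 = 306.5 µg/L.

307 µg/L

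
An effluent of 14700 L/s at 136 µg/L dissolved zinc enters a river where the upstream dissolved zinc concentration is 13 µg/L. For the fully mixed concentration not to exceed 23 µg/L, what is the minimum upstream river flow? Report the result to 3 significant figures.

Set C_mix = 23: (Q·13.00 + 14700·136.0) / (Q + 14700) = 23
→ Q = 14700·(136.0 − 23)/(23 − 13.00) = 166100 L/s.

166000 L/s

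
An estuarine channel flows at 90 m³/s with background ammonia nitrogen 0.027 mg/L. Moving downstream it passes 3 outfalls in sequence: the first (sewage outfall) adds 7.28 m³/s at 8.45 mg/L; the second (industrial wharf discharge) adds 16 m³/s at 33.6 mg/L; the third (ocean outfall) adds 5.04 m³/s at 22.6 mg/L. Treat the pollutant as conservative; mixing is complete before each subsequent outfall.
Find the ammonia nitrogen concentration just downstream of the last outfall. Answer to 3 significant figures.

After outfall 1: Q = 90.00 + 7.280 = 97.28 m³/s; C = (90.00·0.02700 + 7.280·8.450)/97.28 = 0.6573 mg/L.
After outfall 2: Q = 97.28 + 16.00 = 113.3 m³/s; C = (97.28·0.6573 + 16.00·33.60)/113.3 = 5.310 mg/L.
After outfall 3: Q = 113.3 + 5.040 = 118.3 m³/s; C = (113.3·5.310 + 5.040·22.60)/118.3 = 6.047 mg/L.

6.05 mg/L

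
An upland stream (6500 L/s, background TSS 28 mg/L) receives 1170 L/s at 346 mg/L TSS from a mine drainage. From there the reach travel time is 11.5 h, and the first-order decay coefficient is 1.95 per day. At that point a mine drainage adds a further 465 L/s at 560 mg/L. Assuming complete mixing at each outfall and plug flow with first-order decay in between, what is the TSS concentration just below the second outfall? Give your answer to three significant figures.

60.3 mg/L

Conservation of mass: C = (6500·28.00 + 1170·346.0) / 7670 = 586800/7670 = 76.51 mg/L; combined flow 7670 L/s.
First-order decay: C = 76.51·exp(−k·t) = 76.51·0.3928 = 30.05 mg/L.
At the second outfall, C = (7670·30.05 + 465.0·560.0) / (7670 + 465.0) = 60.35 mg/L.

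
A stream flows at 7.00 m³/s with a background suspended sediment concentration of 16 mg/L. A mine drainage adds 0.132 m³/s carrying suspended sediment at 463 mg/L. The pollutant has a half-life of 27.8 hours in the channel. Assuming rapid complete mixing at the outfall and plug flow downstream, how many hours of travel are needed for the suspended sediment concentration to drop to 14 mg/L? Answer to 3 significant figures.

Conservation of mass: C = (7.000·16.00 + 0.1320·463.0) / 7.132 = 173.1/7.132 = 24.27 mg/L.
Half-life 27.8 h → k = ln 2 / 27.8 = 0.02493 h⁻¹ = 0.5984 d⁻¹.
24.27·exp(−k·t) = 14 → t = ln(24.27/14)/k = 79460 s = 22.07 h.

22.1 h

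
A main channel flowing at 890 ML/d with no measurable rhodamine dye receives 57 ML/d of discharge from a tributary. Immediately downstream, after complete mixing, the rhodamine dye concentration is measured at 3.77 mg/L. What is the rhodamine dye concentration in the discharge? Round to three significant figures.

Mass balance: 890.0·0 + 57.00·Cₑ = 947.0·3.770
→ Cₑ = (947.0·3.770 − 890.0·0) / 57.00 = 62.63 mg/L.

62.6 mg/L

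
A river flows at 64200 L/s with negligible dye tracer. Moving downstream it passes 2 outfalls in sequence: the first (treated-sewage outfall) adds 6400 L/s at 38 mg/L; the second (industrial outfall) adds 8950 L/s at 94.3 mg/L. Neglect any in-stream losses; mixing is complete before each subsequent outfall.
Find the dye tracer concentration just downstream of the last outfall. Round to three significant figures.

13.7 mg/L

Outfall 1: combined Q = 70600 L/s; C = (64200·0 + 6400·38.00)/70600 = 3.445 mg/L.
Outfall 2: combined Q = 79550 L/s; C = (70600·3.445 + 8950·94.30)/79550 = 13.67 mg/L.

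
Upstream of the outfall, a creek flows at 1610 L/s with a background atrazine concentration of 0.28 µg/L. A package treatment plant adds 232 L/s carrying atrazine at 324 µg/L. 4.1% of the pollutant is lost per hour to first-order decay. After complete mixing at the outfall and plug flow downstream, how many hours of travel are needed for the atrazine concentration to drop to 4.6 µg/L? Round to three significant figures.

52.3 h

Flow-weighted average: C = (1610·0.2800 + 232.0·324.0) / 1842 = 75620/1842 = 41.05 µg/L.
4.1%/h lost → k = −ln(1 − 0.041) = 0.04186 h⁻¹.
41.05·exp(−k·t) = 4.6 → t = ln(41.05/4.6)/k = 188200 s = 52.28 h.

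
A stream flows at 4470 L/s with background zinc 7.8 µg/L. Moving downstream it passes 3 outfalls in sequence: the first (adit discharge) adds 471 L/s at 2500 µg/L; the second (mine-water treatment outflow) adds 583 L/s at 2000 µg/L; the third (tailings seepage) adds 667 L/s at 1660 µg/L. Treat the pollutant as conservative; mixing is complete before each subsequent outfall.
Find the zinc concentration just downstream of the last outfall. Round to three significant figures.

Outfall 1: combined Q = 4941 L/s; C = (4470·7.800 + 471.0·2500)/4941 = 245.4 µg/L.
Outfall 2: combined Q = 5524 L/s; C = (4941·245.4 + 583.0·2000)/5524 = 430.6 µg/L.
Outfall 3: combined Q = 6191 L/s; C = (5524·430.6 + 667.0·1660)/6191 = 563.0 µg/L.

563 µg/L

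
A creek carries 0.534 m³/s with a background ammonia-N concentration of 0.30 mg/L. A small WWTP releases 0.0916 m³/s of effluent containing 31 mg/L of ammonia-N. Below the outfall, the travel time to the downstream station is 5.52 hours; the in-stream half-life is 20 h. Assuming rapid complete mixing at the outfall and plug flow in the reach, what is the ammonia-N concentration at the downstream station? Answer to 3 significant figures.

3.96 mg/L

After mixing, C = (0.5340·0.3000 + 0.09160·31.00) / 0.6256 = 3.000/0.6256 = 4.795 mg/L.
Half-life 20 h → k = ln 2 / 20 = 0.03466 h⁻¹ = 0.8318 d⁻¹.
Decay over the reach: 4.795·exp(−kt) = 4.795·0.8259 = 3.960 mg/L.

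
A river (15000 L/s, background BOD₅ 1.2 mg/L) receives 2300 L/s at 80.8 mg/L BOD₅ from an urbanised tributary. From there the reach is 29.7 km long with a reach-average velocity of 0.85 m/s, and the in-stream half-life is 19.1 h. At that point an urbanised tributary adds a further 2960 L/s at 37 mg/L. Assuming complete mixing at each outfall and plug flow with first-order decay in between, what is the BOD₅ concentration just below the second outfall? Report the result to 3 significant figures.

Flow-weighted average: C = (15000·1.200 + 2300·80.80) / 17300 = 203800/17300 = 11.78 mg/L; combined flow 17300 L/s.
Travel time t = 29.7·1000 / 0.85 = 34940 s = 9.706 h.
Half-life 19.1 h → k = ln 2 / 19.1 = 0.03629 h⁻¹ = 0.8710 d⁻¹.
Decay over the reach: 11.78·exp(−kt) = 11.78·0.7031 = 8.285 mg/L.
Second outfall: C = (17300·8.285 + 2960·37.00)/20260 = 12.48 mg/L.

12.5 mg/L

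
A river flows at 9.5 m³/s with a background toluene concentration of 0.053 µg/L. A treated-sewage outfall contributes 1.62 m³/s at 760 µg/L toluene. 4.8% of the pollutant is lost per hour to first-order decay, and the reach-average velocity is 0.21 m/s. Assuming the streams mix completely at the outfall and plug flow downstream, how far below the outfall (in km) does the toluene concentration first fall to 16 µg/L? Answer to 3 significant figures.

Conservation of mass: C = (9.500·0.05300 + 1.620·760.0) / 11.12 = 1232/11.12 = 110.8 µg/L.
4.8%/h lost → k = −ln(1 − 0.048) = 0.04919 h⁻¹.
Set 110.8·exp(−k·t) = 16 → t = ln(110.8/16)/k = 141600 s = 39.33 h.
Distance = v·t = 0.21·141600 = 29740 m = 29.74 km.

29.7 km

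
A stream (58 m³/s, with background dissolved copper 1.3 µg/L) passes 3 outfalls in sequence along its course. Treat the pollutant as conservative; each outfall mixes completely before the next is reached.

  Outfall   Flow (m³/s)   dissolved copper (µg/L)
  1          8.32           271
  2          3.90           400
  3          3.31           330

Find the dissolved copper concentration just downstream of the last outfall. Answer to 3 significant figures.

67.8 µg/L

Outfall 1: combined Q = 66.32 m³/s; C = (58.00·1.300 + 8.320·271.0)/66.32 = 35.13 µg/L.
Outfall 2: combined Q = 70.22 m³/s; C = (66.32·35.13 + 3.900·400.0)/70.22 = 55.40 µg/L.
Outfall 3: combined Q = 73.53 m³/s; C = (70.22·55.40 + 3.310·330.0)/73.53 = 67.76 µg/L.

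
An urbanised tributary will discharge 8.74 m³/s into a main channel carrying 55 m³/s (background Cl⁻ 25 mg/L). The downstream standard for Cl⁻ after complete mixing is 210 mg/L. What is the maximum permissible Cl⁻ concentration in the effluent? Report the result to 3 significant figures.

1370 mg/L

At the limit, (Qr·Cr + Qe·Cₑ)/(Qr + Qe) = 210:
Cₑ = (63.74·210 − 55.00·25.00) / 8.740 = 1374 mg/L.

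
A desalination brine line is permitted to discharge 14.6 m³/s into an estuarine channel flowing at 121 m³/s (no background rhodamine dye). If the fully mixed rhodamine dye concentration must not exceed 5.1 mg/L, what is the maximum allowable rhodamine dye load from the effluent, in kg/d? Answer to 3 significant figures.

Mass balance at the limit: 121.0·0 + 14.60·Cₑ = 135.6·5.1 → Cₑ = 47.37 mg/L.
Load = 14.60 m³/s × 47.37 g/m³ × 86 400 s/d = 59750 kg/d.

59800 kg/d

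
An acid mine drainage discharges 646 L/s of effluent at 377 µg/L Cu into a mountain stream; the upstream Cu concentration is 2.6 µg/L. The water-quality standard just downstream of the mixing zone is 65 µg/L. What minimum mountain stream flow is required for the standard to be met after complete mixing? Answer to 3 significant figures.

3230 L/s

Set C_mix = 65: (Q·2.600 + 646.0·377.0) / (Q + 646.0) = 65
→ Q = 646.0·(377.0 − 65)/(65 − 2.600) = 3230 L/s.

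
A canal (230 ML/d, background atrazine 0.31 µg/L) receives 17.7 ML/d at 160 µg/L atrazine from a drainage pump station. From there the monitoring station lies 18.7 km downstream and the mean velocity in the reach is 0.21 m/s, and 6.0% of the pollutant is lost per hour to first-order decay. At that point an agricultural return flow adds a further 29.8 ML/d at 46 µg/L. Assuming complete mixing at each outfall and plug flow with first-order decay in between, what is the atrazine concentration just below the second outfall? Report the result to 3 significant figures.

Mass balance: C = (230.0·0.3100 + 17.70·160.0) / 247.7 = 2903/247.7 = 11.72 µg/L; combined flow 247.7 ML/d.
Travel time t = 18.7·1000 / 0.21 = 89050 s = 24.74 h.
6.0%/h lost → k = −ln(1 − 0.06) = 0.06188 h⁻¹.
Decay over the reach: 11.72·exp(−kt) = 11.72·0.2164 = 2.537 µg/L.
At the second outfall, C = (247.7·2.537 + 29.80·46.00) / (247.7 + 29.80) = 7.204 µg/L.

7.20 µg/L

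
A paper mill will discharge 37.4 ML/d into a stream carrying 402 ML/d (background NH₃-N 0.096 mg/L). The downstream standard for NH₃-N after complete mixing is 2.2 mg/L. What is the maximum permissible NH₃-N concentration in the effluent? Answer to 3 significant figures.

At the limit, (Qr·Cr + Qe·Cₑ)/(Qr + Qe) = 2.2:
Cₑ = (439.4·2.2 − 402.0·0.09600) / 37.40 = 24.82 mg/L.

24.8 mg/L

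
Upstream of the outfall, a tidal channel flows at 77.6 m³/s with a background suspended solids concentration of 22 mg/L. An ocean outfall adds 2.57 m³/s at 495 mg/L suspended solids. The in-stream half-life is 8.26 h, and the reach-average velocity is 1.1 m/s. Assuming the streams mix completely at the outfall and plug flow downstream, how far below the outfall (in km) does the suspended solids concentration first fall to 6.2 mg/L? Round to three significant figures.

Conservation of mass: C = (77.60·22.00 + 2.570·495.0) / 80.17 = 2979/80.17 = 37.16 mg/L.
Half-life 8.26 h → k = ln 2 / 8.26 = 0.08392 h⁻¹ = 2.014 d⁻¹.
Set 37.16·exp(−k·t) = 6.2 → t = ln(37.16/6.2)/k = 76820 s = 21.34 h.
Distance = v·t = 1.1·76820 = 84510 m = 84.51 km.

84.5 km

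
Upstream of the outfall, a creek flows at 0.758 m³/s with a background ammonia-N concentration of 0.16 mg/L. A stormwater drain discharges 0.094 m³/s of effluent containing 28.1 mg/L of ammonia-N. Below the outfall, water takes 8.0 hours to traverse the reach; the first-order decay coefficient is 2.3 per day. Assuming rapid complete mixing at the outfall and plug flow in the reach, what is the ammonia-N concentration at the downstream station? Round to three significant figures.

Mixed concentration C = ΣQC/ΣQ = (0.7580·0.1600 + 0.09400·28.10) / 0.8520 = 2.763/0.8520 = 3.243 mg/L.
Decay over the reach: 3.243·exp(−kt) = 3.243·0.4646 = 1.506 mg/L.

1.51 mg/L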